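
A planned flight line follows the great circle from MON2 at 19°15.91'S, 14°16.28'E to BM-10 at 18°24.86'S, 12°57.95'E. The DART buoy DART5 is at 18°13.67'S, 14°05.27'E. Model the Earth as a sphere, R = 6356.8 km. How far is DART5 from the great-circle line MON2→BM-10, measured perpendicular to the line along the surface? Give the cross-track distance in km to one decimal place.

84.1 km

MON2: φ = -19.26517°, λ = +14.27133°
BM-10: φ = -18.41433°, λ = +12.96583°
DART5: φ = -18.22783°, λ = +14.08783°
δ₁₃ = central angle MON2→DART5 = 0.018357 rad  (haversine)
θ₁₃ = bearing MON2→DART5 = 350.461°,  θ₁₂ = bearing MON2→BM-10 = 304.340°
dₓₜ = R·arcsin(sin δ₁₃ · sin(θ₁₃ − θ₁₂)) = 6356.8·arcsin(0.01836·sin(46.121°)) = 84.110 km
|dₓₜ| = 84.110 km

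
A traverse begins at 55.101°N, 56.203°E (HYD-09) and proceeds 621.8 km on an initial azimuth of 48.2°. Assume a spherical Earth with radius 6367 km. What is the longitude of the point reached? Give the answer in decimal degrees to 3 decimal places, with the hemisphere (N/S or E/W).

64.220°E

δ = d/R = 621.8/6367 = 0.097660 rad
φ₂ = arcsin(sin φ₁ cos δ + cos φ₁ sin δ cos θ)
   = arcsin(0.82016·0.99524 + 0.57213·0.09750·0.66653) = 58.58745°
λ₂ = λ₁ + atan2(sin θ sin δ cos φ₁, cos δ − sin φ₁ sin φ₂) = 64.21974°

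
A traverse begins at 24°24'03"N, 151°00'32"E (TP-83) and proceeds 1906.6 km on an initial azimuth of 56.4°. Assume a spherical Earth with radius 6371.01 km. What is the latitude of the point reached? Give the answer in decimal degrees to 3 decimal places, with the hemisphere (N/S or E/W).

32.911°N

TP-83: φ = +24.40083°, λ = +151.00889°
δ = d/R = 1906.6/6371.01 = 0.299262 rad
φ₂ = arcsin(sin φ₁ cos δ + cos φ₁ sin δ cos θ)
   = arcsin(0.41312·0.95555 + 0.91068·0.29481·0.55339) = 32.91073°
λ₂ = λ₁ + atan2(sin θ sin δ cos φ₁, cos δ − sin φ₁ sin φ₂) = 168.01647°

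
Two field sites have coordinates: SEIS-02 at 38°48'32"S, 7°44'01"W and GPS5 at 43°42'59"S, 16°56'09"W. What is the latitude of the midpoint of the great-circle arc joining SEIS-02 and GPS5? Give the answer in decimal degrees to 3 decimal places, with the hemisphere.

41.354°S

SEIS-02: φ = -38.80889°, λ = -7.73361°
GPS5: φ = -43.71639°, λ = -16.93583°
Bx = cos φ₂ cos Δλ = 0.713467,  By = cos φ₂ sin Δλ = -0.115585
φₘ = atan2(sin φ₁ + sin φ₂, √((cos φ₁ + Bx)² + By²)) = -41.35421°
λₘ = λ₁ + atan2(By, cos φ₁ + Bx) = -12.16136°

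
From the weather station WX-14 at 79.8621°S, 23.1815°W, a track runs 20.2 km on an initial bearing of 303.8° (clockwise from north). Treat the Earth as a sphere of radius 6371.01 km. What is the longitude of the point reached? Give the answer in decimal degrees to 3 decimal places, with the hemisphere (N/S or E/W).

δ = d/R = 20.2/6371.01 = 0.003171 rad
φ₂ = arcsin(sin φ₁ cos δ + cos φ₁ sin δ cos θ)
   = arcsin(-0.98439·0.99999 + 0.17602·0.00317·0.55630) = -79.75994°
λ₂ = λ₁ + atan2(sin θ sin δ cos φ₁, cos δ − sin φ₁ sin φ₂) = -24.03070°

24.031°W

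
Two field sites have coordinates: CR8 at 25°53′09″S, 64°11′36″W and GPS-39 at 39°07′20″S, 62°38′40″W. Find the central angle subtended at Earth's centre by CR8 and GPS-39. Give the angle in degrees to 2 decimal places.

13.30°

CR8: φ = -25.88583°, λ = -64.19333°
GPS-39: φ = -39.12222°, λ = -62.64444°
Δφ = -13.2364°,  Δλ = 1.5489°
a = sin²(Δφ/2) + cos φ₁ cos φ₂ sin²(Δλ/2) = 0.013411
c = 2·arcsin(√a) = 0.232130 rad = 13.3001°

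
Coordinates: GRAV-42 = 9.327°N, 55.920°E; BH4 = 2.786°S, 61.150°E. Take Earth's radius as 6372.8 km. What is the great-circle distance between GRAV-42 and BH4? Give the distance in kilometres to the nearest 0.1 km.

1466.7 km

Δφ = -12.1130°,  Δλ = 5.2300°
a = sin²(Δφ/2) + cos φ₁ cos φ₂ sin²(Δλ/2) = 0.013184
c = 2·arcsin(√a) = 0.230149 rad = 13.1866°
d = R·c = 6372.8 × 0.230149 = 1466.7 km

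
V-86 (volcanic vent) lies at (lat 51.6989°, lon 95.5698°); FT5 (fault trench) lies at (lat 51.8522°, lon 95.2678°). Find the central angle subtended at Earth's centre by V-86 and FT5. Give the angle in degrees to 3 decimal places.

Δφ = 0.1533°,  Δλ = -0.3020°
a = sin²(Δφ/2) + cos φ₁ cos φ₂ sin²(Δλ/2) = 0.000004
c = 2·arcsin(√a) = 0.004218 rad = 0.2417°

0.242°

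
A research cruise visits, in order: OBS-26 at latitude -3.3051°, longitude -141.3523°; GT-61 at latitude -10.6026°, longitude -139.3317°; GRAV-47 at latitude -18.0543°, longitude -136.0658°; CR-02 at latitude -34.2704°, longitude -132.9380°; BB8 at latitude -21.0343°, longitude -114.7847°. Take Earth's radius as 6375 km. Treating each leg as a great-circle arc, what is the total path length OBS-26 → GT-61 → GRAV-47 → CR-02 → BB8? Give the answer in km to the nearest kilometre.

OBS-26→GT-61: c = 0.132082 rad, d = 842.02 km
GT-61→GRAV-47: c = 0.141279 rad, d = 900.65 km
GRAV-47→CR-02: c = 0.287186 rad, d = 1830.81 km
CR-02→BB8: c = 0.362415 rad, d = 2310.40 km
Total = 842.02 + 900.65 + 1830.81 + 2310.40 = 5883.88 km

5884 km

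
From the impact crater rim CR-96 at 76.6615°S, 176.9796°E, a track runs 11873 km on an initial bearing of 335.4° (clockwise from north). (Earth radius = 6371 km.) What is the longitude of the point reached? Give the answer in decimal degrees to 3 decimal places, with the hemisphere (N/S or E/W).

δ = d/R = 11873/6371 = 1.863601 rad
φ₂ = arcsin(sin φ₁ cos δ + cos φ₁ sin δ cos θ)
   = arcsin(-0.97302·-0.28864 + 0.23070·0.95744·0.90924) = 28.79572°
λ₂ = λ₁ + atan2(sin θ sin δ cos φ₁, cos δ − sin φ₁ sin φ₂) = 149.92735°

149.927°E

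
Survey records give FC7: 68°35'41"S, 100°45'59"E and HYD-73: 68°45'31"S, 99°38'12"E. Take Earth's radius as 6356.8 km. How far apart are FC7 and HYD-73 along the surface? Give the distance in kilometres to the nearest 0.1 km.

FC7: φ = -68.59472°, λ = +100.76639°
HYD-73: φ = -68.75861°, λ = +99.63667°
Δφ = -0.1639°,  Δλ = -1.1297°
a = sin²(Δφ/2) + cos φ₁ cos φ₂ sin²(Δλ/2) = 0.000015
c = 2·arcsin(√a) = 0.007719 rad = 0.4423°
d = R·c = 6356.8 × 0.007719 = 49.1 km

49.1 km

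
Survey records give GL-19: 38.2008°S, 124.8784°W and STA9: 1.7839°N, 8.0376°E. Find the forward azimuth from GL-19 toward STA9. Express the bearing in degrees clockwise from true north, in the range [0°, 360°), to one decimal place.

118.4°

Δλ = 132.9160°
y = sin Δλ · cos φ₂ = 0.731998
x = cos φ₁ sin φ₂ − sin φ₁ cos φ₂ cos Δλ = -0.396430
θ = atan2(y, x) = 118.4388° → 118.4388° (mod 360°)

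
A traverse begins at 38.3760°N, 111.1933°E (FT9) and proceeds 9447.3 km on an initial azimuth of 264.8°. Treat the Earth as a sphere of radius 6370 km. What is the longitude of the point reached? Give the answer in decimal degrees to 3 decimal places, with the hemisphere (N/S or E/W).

δ = d/R = 9447.3/6370 = 1.483093 rad
φ₂ = arcsin(sin φ₁ cos δ + cos φ₁ sin δ cos θ)
   = arcsin(0.62082·0.08759 + 0.78395·0.99616·-0.09063) = -0.93971°
λ₂ = λ₁ + atan2(sin θ sin δ cos φ₁, cos δ − sin φ₁ sin φ₂) = 28.35872°

28.359°E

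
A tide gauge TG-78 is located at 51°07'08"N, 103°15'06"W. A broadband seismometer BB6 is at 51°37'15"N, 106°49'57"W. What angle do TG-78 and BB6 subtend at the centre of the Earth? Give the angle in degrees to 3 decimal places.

TG-78: φ = +51.11889°, λ = -103.25167°
BB6: φ = +51.62083°, λ = -106.83250°
Δφ = 0.5019°,  Δλ = -3.5808°
a = sin²(Δφ/2) + cos φ₁ cos φ₂ sin²(Δλ/2) = 0.000400
c = 2·arcsin(√a) = 0.039983 rad = 2.2909°

2.291°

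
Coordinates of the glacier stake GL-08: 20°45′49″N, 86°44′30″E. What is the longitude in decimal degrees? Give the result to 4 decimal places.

86° + 44′/60 + 30″/3600 = 86 + 0.73333 + 0.00833 = 86.7417°

86.7417°E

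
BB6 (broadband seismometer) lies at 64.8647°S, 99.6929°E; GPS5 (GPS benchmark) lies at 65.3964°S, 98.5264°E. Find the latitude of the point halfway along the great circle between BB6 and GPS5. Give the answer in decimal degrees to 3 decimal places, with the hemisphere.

Bx = cos φ₂ cos Δλ = 0.416252,  By = cos φ₂ sin Δλ = -0.008476
φₘ = atan2(sin φ₁ + sin φ₂, √((cos φ₁ + Bx)² + By²)) = -65.13168°
λₘ = λ₁ + atan2(By, cos φ₁ + Bx) = 99.11549°

65.132°S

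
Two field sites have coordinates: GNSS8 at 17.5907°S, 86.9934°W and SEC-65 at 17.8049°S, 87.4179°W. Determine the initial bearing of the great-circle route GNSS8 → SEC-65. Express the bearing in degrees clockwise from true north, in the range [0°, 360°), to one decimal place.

Δλ = -0.4245°
y = sin Δλ · cos φ₂ = -0.007054
x = cos φ₁ sin φ₂ − sin φ₁ cos φ₂ cos Δλ = -0.003746
θ = atan2(y, x) = -117.9728° → 242.0272° (mod 360°)

242.0°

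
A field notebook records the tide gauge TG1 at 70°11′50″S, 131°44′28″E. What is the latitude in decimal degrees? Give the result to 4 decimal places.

70.1972°S

70° + 11′/60 + 50″/3600 = 70 + 0.18333 + 0.01389 = 70.1972°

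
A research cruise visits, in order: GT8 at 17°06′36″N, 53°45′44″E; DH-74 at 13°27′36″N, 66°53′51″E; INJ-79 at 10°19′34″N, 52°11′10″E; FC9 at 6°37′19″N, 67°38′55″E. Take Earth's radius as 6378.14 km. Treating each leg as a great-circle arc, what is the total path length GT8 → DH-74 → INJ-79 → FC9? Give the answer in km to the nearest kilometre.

4858 km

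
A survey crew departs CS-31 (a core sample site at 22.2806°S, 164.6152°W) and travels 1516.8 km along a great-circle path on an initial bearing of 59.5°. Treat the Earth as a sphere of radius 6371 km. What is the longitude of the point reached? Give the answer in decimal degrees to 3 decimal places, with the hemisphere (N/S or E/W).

δ = d/R = 1516.8/6371 = 0.238079 rad
φ₂ = arcsin(sin φ₁ cos δ + cos φ₁ sin δ cos θ)
   = arcsin(-0.37914·0.97179 + 0.92534·0.23584·0.50754) = -14.93299°
λ₂ = λ₁ + atan2(sin θ sin δ cos φ₁, cos δ − sin φ₁ sin φ₂) = -152.47493°

152.475°W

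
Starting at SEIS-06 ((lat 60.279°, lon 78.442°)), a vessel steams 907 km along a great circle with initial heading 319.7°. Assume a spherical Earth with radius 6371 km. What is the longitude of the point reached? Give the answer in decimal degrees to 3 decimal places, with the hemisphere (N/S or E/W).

δ = d/R = 907/6371 = 0.142364 rad
φ₂ = arcsin(sin φ₁ cos δ + cos φ₁ sin δ cos θ)
   = arcsin(0.86845·0.98988 + 0.49578·0.14188·0.76267) = 65.96715°
λ₂ = λ₁ + atan2(sin θ sin δ cos φ₁, cos δ − sin φ₁ sin φ₂) = 65.41960°

65.420°E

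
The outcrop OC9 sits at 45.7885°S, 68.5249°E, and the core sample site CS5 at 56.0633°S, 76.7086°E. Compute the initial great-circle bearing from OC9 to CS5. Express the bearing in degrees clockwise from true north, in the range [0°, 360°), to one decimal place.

156.5°

Δλ = 8.1837°
y = sin Δλ · cos φ₂ = 0.079469
x = cos φ₁ sin φ₂ − sin φ₁ cos φ₂ cos Δλ = -0.182444
θ = atan2(y, x) = 156.4630° → 156.4630° (mod 360°)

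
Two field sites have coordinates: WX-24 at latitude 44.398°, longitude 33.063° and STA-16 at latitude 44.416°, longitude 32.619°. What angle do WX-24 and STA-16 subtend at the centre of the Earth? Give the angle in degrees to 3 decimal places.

Δφ = 0.0180°,  Δλ = -0.4440°
a = sin²(Δφ/2) + cos φ₁ cos φ₂ sin²(Δλ/2) = 0.000008
c = 2·arcsin(√a) = 0.005545 rad = 0.3177°

0.318°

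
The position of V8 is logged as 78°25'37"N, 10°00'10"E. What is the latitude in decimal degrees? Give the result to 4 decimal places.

78° + 25′/60 + 37″/3600 = 78 + 0.41667 + 0.01028 = 78.4269°

78.4269°N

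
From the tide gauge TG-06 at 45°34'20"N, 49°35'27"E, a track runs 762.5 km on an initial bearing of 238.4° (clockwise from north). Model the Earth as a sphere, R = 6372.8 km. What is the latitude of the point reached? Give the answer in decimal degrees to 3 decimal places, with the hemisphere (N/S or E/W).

TG-06: φ = +45.57222°, λ = +49.59083°
δ = d/R = 762.5/6372.8 = 0.119649 rad
φ₂ = arcsin(sin φ₁ cos δ + cos φ₁ sin δ cos θ)
   = arcsin(0.71413·0.99285 + 0.70001·0.11936·-0.52399) = 41.70117°
λ₂ = λ₁ + atan2(sin θ sin δ cos φ₁, cos δ − sin φ₁ sin φ₂) = 41.76474°

41.701°N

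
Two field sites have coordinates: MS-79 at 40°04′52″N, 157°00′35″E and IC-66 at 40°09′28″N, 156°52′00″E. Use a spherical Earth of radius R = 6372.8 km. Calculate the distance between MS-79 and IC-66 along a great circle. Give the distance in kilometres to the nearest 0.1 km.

14.9 km

MS-79: φ = +40.08111°, λ = +157.00972°
IC-66: φ = +40.15778°, λ = +156.86667°
Δφ = 0.0767°,  Δλ = -0.1431°
a = sin²(Δφ/2) + cos φ₁ cos φ₂ sin²(Δλ/2) = 0.000001
c = 2·arcsin(√a) = 0.002332 rad = 0.1336°
d = R·c = 6372.8 × 0.002332 = 14.9 km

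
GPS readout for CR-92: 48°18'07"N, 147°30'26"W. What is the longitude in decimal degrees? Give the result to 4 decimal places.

147.5072°W

147° + 30′/60 + 26″/3600 = 147 + 0.50000 + 0.00722 = 147.5072°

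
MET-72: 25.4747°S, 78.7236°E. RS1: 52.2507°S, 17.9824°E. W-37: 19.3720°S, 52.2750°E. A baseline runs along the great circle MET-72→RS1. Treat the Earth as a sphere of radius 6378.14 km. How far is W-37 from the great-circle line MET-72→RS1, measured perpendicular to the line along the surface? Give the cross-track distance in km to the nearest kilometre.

2304 km

δ₁₃ = central angle MET-72→W-37 = 0.438963 rad  (haversine)
θ₁₃ = bearing MET-72→W-37 = 278.639°,  θ₁₂ = bearing MET-72→RS1 = 222.390°
dₓₜ = R·arcsin(sin δ₁₃ · sin(θ₁₃ − θ₁₂)) = 6378.14·arcsin(0.42500·sin(56.249°)) = 2303.622 km
|dₓₜ| = 2303.622 km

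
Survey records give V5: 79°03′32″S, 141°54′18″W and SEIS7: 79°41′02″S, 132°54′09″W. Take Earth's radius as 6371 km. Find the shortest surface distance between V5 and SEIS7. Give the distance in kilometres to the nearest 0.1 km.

197.0 km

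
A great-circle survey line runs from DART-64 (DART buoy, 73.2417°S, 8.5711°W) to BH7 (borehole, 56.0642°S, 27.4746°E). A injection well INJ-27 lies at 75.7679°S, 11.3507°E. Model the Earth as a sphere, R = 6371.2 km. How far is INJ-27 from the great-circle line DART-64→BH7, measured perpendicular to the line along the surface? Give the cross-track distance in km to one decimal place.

590.7 km

δ₁₃ = central angle DART-64→INJ-27 = 0.102160 rad  (haversine)
θ₁₃ = bearing DART-64→INJ-27 = 124.773°,  θ₁₂ = bearing DART-64→BH7 = 59.566°
dₓₜ = R·arcsin(sin δ₁₃ · sin(θ₁₃ − θ₁₂)) = 6371.2·arcsin(0.10198·sin(65.207°)) = 590.710 km
|dₓₜ| = 590.710 km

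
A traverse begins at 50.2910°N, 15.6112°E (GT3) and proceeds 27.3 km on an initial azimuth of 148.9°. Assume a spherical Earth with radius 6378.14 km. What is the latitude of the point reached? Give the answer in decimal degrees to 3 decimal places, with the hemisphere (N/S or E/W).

δ = d/R = 27.3/6378.14 = 0.004280 rad
φ₂ = arcsin(sin φ₁ cos δ + cos φ₁ sin δ cos θ)
   = arcsin(0.76930·0.99999 + 0.63889·0.00428·-0.85627) = 50.08084°
λ₂ = λ₁ + atan2(sin θ sin δ cos φ₁, cos δ − sin φ₁ sin φ₂) = 15.80860°

50.081°N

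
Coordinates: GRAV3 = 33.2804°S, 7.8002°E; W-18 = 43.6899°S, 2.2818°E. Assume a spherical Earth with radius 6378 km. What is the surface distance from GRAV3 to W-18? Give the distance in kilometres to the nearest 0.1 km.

1253.8 km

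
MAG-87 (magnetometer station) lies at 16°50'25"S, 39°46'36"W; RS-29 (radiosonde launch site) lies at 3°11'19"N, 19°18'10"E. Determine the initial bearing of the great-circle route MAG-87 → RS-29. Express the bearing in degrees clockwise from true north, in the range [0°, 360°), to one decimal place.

MAG-87: φ = -16.84028°, λ = -39.77667°
RS-29: φ = +3.18861°, λ = +19.30278°
Δλ = 59.0794°
y = sin Δλ · cos φ₂ = 0.856552
x = cos φ₁ sin φ₂ − sin φ₁ cos φ₂ cos Δλ = 0.201872
θ = atan2(y, x) = 76.7386° → 76.7386° (mod 360°)

76.7°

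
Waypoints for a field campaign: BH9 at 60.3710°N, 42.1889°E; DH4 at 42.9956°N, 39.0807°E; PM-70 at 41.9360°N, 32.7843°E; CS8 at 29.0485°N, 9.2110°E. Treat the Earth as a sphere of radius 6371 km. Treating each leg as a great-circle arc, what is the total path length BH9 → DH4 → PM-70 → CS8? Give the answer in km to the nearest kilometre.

5030 km

BH9→DH4: c = 0.305034 rad, d = 1943.37 km
DH4→PM-70: c = 0.083126 rad, d = 529.60 km
PM-70→CS8: c = 0.401335 rad, d = 2556.90 km
Total = 1943.37 + 529.60 + 2556.90 = 5029.87 km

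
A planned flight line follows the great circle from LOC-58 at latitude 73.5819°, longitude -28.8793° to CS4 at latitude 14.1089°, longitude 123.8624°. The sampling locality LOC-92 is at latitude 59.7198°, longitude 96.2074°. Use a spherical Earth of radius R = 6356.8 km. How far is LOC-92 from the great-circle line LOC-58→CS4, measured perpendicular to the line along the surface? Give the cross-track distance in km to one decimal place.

878.4 km

δ₁₃ = central angle LOC-58→LOC-92 = 0.728106 rad  (haversine)
θ₁₃ = bearing LOC-58→LOC-92 = 38.318°,  θ₁₂ = bearing LOC-58→CS4 = 26.373°
dₓₜ = R·arcsin(sin δ₁₃ · sin(θ₁₃ − θ₁₂)) = 6356.8·arcsin(0.66546·sin(11.946°)) = 878.361 km
|dₓₜ| = 878.361 km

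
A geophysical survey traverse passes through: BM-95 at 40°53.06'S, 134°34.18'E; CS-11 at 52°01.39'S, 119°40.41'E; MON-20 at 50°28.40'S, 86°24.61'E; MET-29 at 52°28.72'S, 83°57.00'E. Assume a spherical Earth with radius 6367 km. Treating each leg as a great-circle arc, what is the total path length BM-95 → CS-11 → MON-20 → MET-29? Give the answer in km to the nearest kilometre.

BM-95: φ = -40.88433°, λ = +134.56967°
CS-11: φ = -52.02317°, λ = +119.67350°
MON-20: φ = -50.47333°, λ = +86.41017°
MET-29: φ = -52.47867°, λ = +83.95000°
BM-95→CS-11: c = 0.263334 rad, d = 1676.65 km
CS-11→MON-20: c = 0.361211 rad, d = 2299.83 km
MON-20→MET-29: c = 0.044042 rad, d = 280.42 km
Total = 1676.65 + 2299.83 + 280.42 = 4256.90 km

4257 km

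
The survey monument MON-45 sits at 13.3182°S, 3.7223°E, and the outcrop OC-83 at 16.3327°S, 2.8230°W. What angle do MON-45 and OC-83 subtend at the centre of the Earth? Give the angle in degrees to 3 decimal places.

Δφ = -3.0145°,  Δλ = -6.5453°
a = sin²(Δφ/2) + cos φ₁ cos φ₂ sin²(Δλ/2) = 0.003735
c = 2·arcsin(√a) = 0.122309 rad = 7.0078°

7.008°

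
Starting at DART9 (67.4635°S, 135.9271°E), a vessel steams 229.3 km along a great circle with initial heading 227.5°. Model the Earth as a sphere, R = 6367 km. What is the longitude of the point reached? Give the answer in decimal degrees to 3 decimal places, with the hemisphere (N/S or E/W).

131.716°E

δ = d/R = 229.3/6367 = 0.036014 rad
φ₂ = arcsin(sin φ₁ cos δ + cos φ₁ sin δ cos θ)
   = arcsin(-0.92364·0.99935 + 0.38327·0.03601·-0.67559) = -68.80571°
λ₂ = λ₁ + atan2(sin θ sin δ cos φ₁, cos δ − sin φ₁ sin φ₂) = 131.71621°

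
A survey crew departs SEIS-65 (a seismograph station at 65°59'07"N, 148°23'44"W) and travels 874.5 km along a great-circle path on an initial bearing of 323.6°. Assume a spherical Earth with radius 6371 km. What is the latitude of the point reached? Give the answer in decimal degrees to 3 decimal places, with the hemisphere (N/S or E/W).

71.745°N

SEIS-65: φ = +65.98528°, λ = -148.39556°
δ = d/R = 874.5/6371 = 0.137263 rad
φ₂ = arcsin(sin φ₁ cos δ + cos φ₁ sin δ cos θ)
   = arcsin(0.91344·0.99059 + 0.40697·0.13683·0.80489) = 71.74489°
λ₂ = λ₁ + atan2(sin θ sin δ cos φ₁, cos δ − sin φ₁ sin φ₂) = -163.41904°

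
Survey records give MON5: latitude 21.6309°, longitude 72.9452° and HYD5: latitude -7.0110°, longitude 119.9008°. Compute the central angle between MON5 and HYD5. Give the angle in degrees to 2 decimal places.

54.21°

Δφ = -28.6419°,  Δλ = 46.9556°
a = sin²(Δφ/2) + cos φ₁ cos φ₂ sin²(Δλ/2) = 0.207621
c = 2·arcsin(√a) = 0.946214 rad = 54.2141°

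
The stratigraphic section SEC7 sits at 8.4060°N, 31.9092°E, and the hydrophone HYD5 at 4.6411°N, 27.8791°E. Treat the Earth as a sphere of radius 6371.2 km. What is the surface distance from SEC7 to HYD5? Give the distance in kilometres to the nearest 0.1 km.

611.1 km

Δφ = -3.7649°,  Δλ = -4.0301°
a = sin²(Δφ/2) + cos φ₁ cos φ₂ sin²(Δλ/2) = 0.002298
c = 2·arcsin(√a) = 0.095914 rad = 5.4955°
d = R·c = 6371.2 × 0.095914 = 611.1 km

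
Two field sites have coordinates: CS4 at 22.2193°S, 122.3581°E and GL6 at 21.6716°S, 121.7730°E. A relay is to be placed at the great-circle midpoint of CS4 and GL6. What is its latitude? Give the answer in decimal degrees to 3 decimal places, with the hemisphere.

21.946°S

Bx = cos φ₂ cos Δλ = 0.929267,  By = cos φ₂ sin Δλ = -0.009490
φₘ = atan2(sin φ₁ + sin φ₂, √((cos φ₁ + Bx)² + By²)) = -21.94571°
λₘ = λ₁ + atan2(By, cos φ₁ + Bx) = 122.06499°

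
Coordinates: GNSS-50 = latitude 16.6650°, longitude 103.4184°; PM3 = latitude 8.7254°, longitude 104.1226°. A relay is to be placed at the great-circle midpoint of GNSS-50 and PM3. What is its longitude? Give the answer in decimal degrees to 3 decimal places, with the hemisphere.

103.776°E

Bx = cos φ₂ cos Δλ = 0.988352,  By = cos φ₂ sin Δλ = 0.012148
φₘ = atan2(sin φ₁ + sin φ₂, √((cos φ₁ + Bx)² + By²)) = 12.69543°
λₘ = λ₁ + atan2(By, cos φ₁ + Bx) = 103.77600°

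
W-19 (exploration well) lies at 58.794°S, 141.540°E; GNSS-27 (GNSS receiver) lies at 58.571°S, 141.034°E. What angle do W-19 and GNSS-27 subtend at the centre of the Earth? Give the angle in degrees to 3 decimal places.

0.345°

Δφ = 0.2230°,  Δλ = -0.5060°
a = sin²(Δφ/2) + cos φ₁ cos φ₂ sin²(Δλ/2) = 0.000009
c = 2·arcsin(√a) = 0.006018 rad = 0.3448°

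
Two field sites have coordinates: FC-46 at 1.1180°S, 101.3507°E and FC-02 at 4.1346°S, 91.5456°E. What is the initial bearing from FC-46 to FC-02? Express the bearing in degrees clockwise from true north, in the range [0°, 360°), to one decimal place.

252.7°

Δλ = -9.8051°
y = sin Δλ · cos φ₂ = -0.169854
x = cos φ₁ sin φ₂ − sin φ₁ cos φ₂ cos Δλ = -0.052910
θ = atan2(y, x) = -107.3018° → 252.6982° (mod 360°)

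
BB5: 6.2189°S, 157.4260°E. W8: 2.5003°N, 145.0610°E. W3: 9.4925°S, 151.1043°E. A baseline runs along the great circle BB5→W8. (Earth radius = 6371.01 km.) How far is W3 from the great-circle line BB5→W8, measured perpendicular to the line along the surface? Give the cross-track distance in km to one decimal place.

δ₁₃ = central angle BB5→W3 = 0.123317 rad  (haversine)
θ₁₃ = bearing BB5→W3 = 241.997°,  θ₁₂ = bearing BB5→W8 = 304.871°
dₓₜ = R·arcsin(sin δ₁₃ · sin(θ₁₃ − θ₁₂)) = 6371.01·arcsin(0.12300·sin(-62.874°)) = -698.868 km
|dₓₜ| = 698.868 km

698.9 km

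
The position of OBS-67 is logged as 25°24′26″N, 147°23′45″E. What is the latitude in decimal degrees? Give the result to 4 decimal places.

25° + 24′/60 + 26″/3600 = 25 + 0.40000 + 0.00722 = 25.4072°

25.4072°N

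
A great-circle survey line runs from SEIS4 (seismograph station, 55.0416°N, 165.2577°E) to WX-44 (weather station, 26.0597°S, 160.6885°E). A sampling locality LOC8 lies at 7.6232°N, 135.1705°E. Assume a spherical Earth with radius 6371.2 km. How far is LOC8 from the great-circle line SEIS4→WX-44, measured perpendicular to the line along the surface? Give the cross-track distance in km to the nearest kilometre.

2975 km

δ₁₃ = central angle SEIS4→LOC8 = 0.927145 rad  (haversine)
θ₁₃ = bearing SEIS4→LOC8 = 218.402°,  θ₁₂ = bearing SEIS4→WX-44 = 184.153°
dₓₜ = R·arcsin(sin δ₁₃ · sin(θ₁₃ − θ₁₂)) = 6371.2·arcsin(0.79991·sin(34.249°)) = 2975.184 km
|dₓₜ| = 2975.184 km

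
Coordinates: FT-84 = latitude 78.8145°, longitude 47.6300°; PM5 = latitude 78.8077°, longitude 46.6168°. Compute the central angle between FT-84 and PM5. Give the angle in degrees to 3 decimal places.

0.197°

Δφ = -0.0068°,  Δλ = -1.0132°
a = sin²(Δφ/2) + cos φ₁ cos φ₂ sin²(Δλ/2) = 0.000003
c = 2·arcsin(√a) = 0.003433 rad = 0.1967°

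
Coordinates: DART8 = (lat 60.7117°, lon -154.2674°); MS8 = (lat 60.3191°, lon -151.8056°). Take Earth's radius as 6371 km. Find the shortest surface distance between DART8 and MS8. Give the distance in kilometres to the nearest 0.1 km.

141.6 km

Δφ = -0.3926°,  Δλ = 2.4618°
a = sin²(Δφ/2) + cos φ₁ cos φ₂ sin²(Δλ/2) = 0.000124
c = 2·arcsin(√a) = 0.022228 rad = 1.2736°
d = R·c = 6371 × 0.022228 = 141.6 km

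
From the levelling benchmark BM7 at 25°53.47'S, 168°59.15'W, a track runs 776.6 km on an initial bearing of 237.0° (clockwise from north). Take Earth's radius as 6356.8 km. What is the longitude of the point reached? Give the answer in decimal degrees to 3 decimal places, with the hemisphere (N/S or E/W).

175.733°W

BM7: φ = -25.89117°, λ = -168.98583°
δ = d/R = 776.6/6356.8 = 0.122168 rad
φ₂ = arcsin(sin φ₁ cos δ + cos φ₁ sin δ cos θ)
   = arcsin(-0.43666·0.99255 + 0.89963·0.12186·-0.54464) = -29.54577°
λ₂ = λ₁ + atan2(sin θ sin δ cos φ₁, cos δ − sin φ₁ sin φ₂) = -175.73260°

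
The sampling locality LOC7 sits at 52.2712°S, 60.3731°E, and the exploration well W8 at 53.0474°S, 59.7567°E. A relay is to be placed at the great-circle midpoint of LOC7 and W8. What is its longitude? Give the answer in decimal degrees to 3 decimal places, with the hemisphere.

Bx = cos φ₂ cos Δλ = 0.601119,  By = cos φ₂ sin Δλ = -0.006467
φₘ = atan2(sin φ₁ + sin φ₂, √((cos φ₁ + Bx)² + By²)) = -52.65970°
λₘ = λ₁ + atan2(By, cos φ₁ + Bx) = 60.06764°

60.068°E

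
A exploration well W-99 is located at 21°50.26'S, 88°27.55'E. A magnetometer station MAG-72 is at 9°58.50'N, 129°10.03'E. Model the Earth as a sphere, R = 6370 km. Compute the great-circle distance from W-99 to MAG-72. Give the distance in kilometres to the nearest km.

W-99: φ = -21.83767°, λ = +88.45917°
MAG-72: φ = +9.97500°, λ = +129.16717°
Δφ = 31.8127°,  Δλ = 40.7080°
a = sin²(Δφ/2) + cos φ₁ cos φ₂ sin²(Δλ/2) = 0.185711
c = 2·arcsin(√a) = 0.891074 rad = 51.0548°
d = R·c = 6370 × 0.891074 = 5676.1 km

5676 km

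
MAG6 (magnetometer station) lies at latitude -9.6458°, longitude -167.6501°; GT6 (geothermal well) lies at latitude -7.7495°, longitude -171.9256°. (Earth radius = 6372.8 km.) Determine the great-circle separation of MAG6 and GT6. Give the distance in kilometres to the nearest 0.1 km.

Δφ = 1.8963°,  Δλ = -4.2755°
a = sin²(Δφ/2) + cos φ₁ cos φ₂ sin²(Δλ/2) = 0.001633
c = 2·arcsin(√a) = 0.080845 rad = 4.6321°
d = R·c = 6372.8 × 0.080845 = 515.2 km

515.2 km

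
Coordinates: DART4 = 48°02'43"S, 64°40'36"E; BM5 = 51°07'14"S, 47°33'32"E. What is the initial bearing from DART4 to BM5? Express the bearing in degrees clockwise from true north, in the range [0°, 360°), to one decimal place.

DART4: φ = -48.04528°, λ = +64.67667°
BM5: φ = -51.12056°, λ = +47.55889°
Δλ = -17.1178°
y = sin Δλ · cos φ₂ = -0.184750
x = cos φ₁ sin φ₂ − sin φ₁ cos φ₂ cos Δλ = -0.074326
θ = atan2(y, x) = -111.9152° → 248.0848° (mod 360°)

248.1°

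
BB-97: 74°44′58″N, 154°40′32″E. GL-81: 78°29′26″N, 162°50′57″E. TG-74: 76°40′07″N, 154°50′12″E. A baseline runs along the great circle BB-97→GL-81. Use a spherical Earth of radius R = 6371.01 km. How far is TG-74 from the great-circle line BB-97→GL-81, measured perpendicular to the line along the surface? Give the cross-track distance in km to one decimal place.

79.2 km

BB-97: φ = +74.74944°, λ = +154.67556°
GL-81: φ = +78.49056°, λ = +162.84917°
TG-74: φ = +76.66861°, λ = +154.83667°
δ₁₃ = central angle BB-97→TG-74 = 0.033503 rad  (haversine)
θ₁₃ = bearing BB-97→TG-74 = 1.109°,  θ₁₂ = bearing BB-97→GL-81 = 22.885°
dₓₜ = R·arcsin(sin δ₁₃ · sin(θ₁₃ − θ₁₂)) = 6371.01·arcsin(0.03350·sin(-21.776°)) = -79.172 km
|dₓₜ| = 79.172 km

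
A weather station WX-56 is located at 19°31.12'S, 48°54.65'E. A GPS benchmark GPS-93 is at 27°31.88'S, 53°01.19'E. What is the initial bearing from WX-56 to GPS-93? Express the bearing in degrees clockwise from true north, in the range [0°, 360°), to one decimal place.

WX-56: φ = -19.51867°, λ = +48.91083°
GPS-93: φ = -27.53133°, λ = +53.01983°
Δλ = 4.1090°
y = sin Δλ · cos φ₂ = 0.063540
x = cos φ₁ sin φ₂ − sin φ₁ cos φ₂ cos Δλ = -0.140154
θ = atan2(y, x) = 155.6124° → 155.6124° (mod 360°)

155.6°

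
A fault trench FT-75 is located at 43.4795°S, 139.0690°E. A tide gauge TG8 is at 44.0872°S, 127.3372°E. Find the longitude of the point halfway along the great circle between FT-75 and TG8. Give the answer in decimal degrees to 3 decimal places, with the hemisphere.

133.233°E

Bx = cos φ₂ cos Δλ = 0.703277,  By = cos φ₂ sin Δλ = -0.146049
φₘ = atan2(sin φ₁ + sin φ₂, √((cos φ₁ + Bx)² + By²)) = -43.93363°
λₘ = λ₁ + atan2(By, cos φ₁ + Bx) = 133.23302°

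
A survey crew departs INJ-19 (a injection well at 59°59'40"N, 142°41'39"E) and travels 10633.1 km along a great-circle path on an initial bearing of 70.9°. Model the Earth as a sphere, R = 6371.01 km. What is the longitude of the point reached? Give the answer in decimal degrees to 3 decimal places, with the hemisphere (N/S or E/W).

INJ-19: φ = +59.99444°, λ = +142.69417°
δ = d/R = 10633.1/6371.01 = 1.668982 rad
φ₂ = arcsin(sin φ₁ cos δ + cos φ₁ sin δ cos θ)
   = arcsin(0.86598·-0.09803 + 0.50008·0.99518·0.32722) = 4.47123°
λ₂ = λ₁ + atan2(sin θ sin δ cos φ₁, cos δ − sin φ₁ sin φ₂) = -107.91374°

107.914°W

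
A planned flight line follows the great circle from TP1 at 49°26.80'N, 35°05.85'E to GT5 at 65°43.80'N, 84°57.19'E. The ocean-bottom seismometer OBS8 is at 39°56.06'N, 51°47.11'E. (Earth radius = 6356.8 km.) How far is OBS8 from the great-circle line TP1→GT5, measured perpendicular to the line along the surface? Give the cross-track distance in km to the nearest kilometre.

1671 km

TP1: φ = +49.44667°, λ = +35.09750°
GT5: φ = +65.73000°, λ = +84.95317°
OBS8: φ = +39.93433°, λ = +51.78517°
δ₁₃ = central angle TP1→OBS8 = 0.264382 rad  (haversine)
θ₁₃ = bearing TP1→OBS8 = 122.583°,  θ₁₂ = bearing TP1→GT5 = 38.761°
dₓₜ = R·arcsin(sin δ₁₃ · sin(θ₁₃ − θ₁₂)) = 6356.8·arcsin(0.26131·sin(83.823°)) = 1670.631 km
|dₓₜ| = 1670.631 km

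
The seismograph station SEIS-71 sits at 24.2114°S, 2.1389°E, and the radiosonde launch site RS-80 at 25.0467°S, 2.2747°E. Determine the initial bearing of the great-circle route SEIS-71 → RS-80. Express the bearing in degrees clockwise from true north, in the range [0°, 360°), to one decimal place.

Δλ = 0.1358°
y = sin Δλ · cos φ₂ = 0.002147
x = cos φ₁ sin φ₂ − sin φ₁ cos φ₂ cos Δλ = -0.014579
θ = atan2(y, x) = 171.6216° → 171.6216° (mod 360°)

171.6°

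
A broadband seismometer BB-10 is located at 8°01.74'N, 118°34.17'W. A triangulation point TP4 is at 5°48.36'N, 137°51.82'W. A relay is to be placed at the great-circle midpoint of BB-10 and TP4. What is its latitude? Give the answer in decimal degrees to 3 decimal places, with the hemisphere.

7.016°N

BB-10: φ = +8.02900°, λ = -118.56950°
TP4: φ = +5.80600°, λ = -137.86367°
Bx = cos φ₂ cos Δλ = 0.938993,  By = cos φ₂ sin Δλ = -0.328723
φₘ = atan2(sin φ₁ + sin φ₂, √((cos φ₁ + Bx)² + By²)) = 7.01574°
λₘ = λ₁ + atan2(By, cos φ₁ + Bx) = -128.23951°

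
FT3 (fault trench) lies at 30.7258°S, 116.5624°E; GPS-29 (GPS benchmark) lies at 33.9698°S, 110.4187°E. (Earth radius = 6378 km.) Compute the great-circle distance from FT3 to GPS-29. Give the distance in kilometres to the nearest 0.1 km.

681.1 km

Δφ = -3.2440°,  Δλ = -6.1437°
a = sin²(Δφ/2) + cos φ₁ cos φ₂ sin²(Δλ/2) = 0.002848
c = 2·arcsin(√a) = 0.106793 rad = 6.1188°
d = R·c = 6378 × 0.106793 = 681.1 km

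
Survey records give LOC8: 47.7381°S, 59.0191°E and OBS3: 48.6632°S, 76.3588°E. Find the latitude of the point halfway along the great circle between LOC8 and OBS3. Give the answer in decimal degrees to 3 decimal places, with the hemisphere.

Bx = cos φ₂ cos Δλ = 0.630468,  By = cos φ₂ sin Δλ = 0.196848
φₘ = atan2(sin φ₁ + sin φ₂, √((cos φ₁ + Bx)² + By²)) = -48.52759°
λₘ = λ₁ + atan2(By, cos φ₁ + Bx) = 67.61006°

48.528°S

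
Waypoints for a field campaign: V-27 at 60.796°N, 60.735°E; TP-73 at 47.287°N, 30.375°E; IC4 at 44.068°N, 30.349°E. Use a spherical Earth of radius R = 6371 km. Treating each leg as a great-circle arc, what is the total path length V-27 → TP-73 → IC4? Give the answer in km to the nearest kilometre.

2808 km

V-27→TP-73: c = 0.384606 rad, d = 2450.32 km
TP-73→IC4: c = 0.056183 rad, d = 357.94 km
Total = 2450.32 + 357.94 = 2808.27 km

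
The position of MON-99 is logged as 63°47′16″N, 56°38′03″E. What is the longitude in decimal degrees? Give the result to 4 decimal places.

56.6342°E

56° + 38′/60 + 3″/3600 = 56 + 0.63333 + 0.00083 = 56.6342°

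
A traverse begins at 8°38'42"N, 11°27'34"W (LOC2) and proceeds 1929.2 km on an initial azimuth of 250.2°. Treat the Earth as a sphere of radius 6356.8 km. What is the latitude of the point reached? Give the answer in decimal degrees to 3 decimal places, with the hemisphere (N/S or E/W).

LOC2: φ = +8.64500°, λ = -11.45944°
δ = d/R = 1929.2/6356.8 = 0.303486 rad
φ₂ = arcsin(sin φ₁ cos δ + cos φ₁ sin δ cos θ)
   = arcsin(0.15031·0.95430 + 0.98864·0.29885·-0.33874) = 2.48521°
λ₂ = λ₁ + atan2(sin θ sin δ cos φ₁, cos δ − sin φ₁ sin φ₂) = -27.80595°

2.485°N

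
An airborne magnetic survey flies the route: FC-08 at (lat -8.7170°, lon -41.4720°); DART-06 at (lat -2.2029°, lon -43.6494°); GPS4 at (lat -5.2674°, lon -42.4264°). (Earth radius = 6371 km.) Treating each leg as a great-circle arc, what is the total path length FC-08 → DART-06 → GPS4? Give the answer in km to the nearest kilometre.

FC-08→DART-06: c = 0.119815 rad, d = 763.34 km
DART-06→GPS4: c = 0.057570 rad, d = 366.78 km
Total = 763.34 + 366.78 = 1130.12 km

1130 km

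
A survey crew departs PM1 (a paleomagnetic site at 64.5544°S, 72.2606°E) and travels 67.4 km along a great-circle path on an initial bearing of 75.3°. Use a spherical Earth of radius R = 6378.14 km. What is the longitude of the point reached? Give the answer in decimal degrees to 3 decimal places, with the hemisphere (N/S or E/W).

73.616°E

δ = d/R = 67.4/6378.14 = 0.010567 rad
φ₂ = arcsin(sin φ₁ cos δ + cos φ₁ sin δ cos θ)
   = arcsin(-0.90299·0.99994 + 0.42965·0.01057·0.25376) = -64.39451°
λ₂ = λ₁ + atan2(sin θ sin δ cos φ₁, cos δ − sin φ₁ sin φ₂) = 73.61582°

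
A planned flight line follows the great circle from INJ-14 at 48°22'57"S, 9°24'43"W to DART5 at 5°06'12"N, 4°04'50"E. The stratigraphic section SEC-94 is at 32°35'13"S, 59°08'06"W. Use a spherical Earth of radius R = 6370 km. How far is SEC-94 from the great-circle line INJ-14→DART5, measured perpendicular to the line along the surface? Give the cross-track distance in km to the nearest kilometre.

INJ-14: φ = -48.38250°, λ = -9.41194°
DART5: φ = +5.10333°, λ = +4.08056°
SEC-94: φ = -32.58694°, λ = -59.13500°
δ₁₃ = central angle INJ-14→SEC-94 = 0.700669 rad  (haversine)
θ₁₃ = bearing INJ-14→SEC-94 = 274.405°,  θ₁₂ = bearing INJ-14→DART5 = 16.528°
dₓₜ = R·arcsin(sin δ₁₃ · sin(θ₁₃ − θ₁₂)) = 6370·arcsin(0.64473·sin(257.878°)) = -4344.390 km
|dₓₜ| = 4344.390 km

4344 km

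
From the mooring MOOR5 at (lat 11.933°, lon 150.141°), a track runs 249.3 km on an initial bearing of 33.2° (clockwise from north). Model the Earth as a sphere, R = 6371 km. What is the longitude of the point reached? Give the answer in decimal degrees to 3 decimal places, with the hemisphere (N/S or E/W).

δ = d/R = 249.3/6371 = 0.039130 rad
φ₂ = arcsin(sin φ₁ cos δ + cos φ₁ sin δ cos θ)
   = arcsin(0.20677·0.99923 + 0.97839·0.03912·0.83676) = 13.80609°
λ₂ = λ₁ + atan2(sin θ sin δ cos φ₁, cos δ − sin φ₁ sin φ₂) = 151.40494°

151.405°E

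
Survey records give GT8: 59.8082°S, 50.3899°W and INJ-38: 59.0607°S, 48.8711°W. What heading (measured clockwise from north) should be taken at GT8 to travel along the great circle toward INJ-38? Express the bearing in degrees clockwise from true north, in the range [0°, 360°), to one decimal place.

46.6°

Δλ = 1.5188°
y = sin Δλ · cos φ₂ = 0.013627
x = cos φ₁ sin φ₂ − sin φ₁ cos φ₂ cos Δλ = 0.012890
θ = atan2(y, x) = 46.5924° → 46.5924° (mod 360°)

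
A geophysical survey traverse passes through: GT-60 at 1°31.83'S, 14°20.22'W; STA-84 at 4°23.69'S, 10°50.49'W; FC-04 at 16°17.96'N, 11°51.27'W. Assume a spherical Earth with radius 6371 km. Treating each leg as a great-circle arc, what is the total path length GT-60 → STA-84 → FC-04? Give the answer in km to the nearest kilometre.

2806 km

GT-60: φ = -1.53050°, λ = -14.33700°
STA-84: φ = -4.39483°, λ = -10.84150°
FC-04: φ = +16.29933°, λ = -11.85450°
GT-60→STA-84: c = 0.078806 rad, d = 502.08 km
STA-84→FC-04: c = 0.361604 rad, d = 2303.78 km
Total = 502.08 + 2303.78 = 2805.86 km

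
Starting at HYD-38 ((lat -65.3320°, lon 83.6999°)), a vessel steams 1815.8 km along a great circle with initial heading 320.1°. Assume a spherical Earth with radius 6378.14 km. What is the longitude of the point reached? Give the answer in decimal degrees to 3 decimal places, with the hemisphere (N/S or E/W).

66.891°E

δ = d/R = 1815.8/6378.14 = 0.284691 rad
φ₂ = arcsin(sin φ₁ cos δ + cos φ₁ sin δ cos θ)
   = arcsin(-0.90874·0.95975 + 0.41736·0.28086·0.76717) = -51.46576°
λ₂ = λ₁ + atan2(sin θ sin δ cos φ₁, cos δ − sin φ₁ sin φ₂) = 66.89062°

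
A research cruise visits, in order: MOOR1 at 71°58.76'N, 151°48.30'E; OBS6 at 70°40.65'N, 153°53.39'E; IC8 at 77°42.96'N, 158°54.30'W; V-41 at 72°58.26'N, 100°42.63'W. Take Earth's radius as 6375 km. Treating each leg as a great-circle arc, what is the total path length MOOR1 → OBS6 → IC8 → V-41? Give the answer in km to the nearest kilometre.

3371 km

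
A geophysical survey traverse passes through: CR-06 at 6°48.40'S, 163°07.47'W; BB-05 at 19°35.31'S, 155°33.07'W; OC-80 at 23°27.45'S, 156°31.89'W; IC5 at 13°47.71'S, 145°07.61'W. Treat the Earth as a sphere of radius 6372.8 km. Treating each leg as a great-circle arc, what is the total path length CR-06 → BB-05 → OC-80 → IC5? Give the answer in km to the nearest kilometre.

3693 km

CR-06: φ = -6.80667°, λ = -163.12450°
BB-05: φ = -19.58850°, λ = -155.55117°
OC-80: φ = -23.45750°, λ = -156.53150°
IC5: φ = -13.79517°, λ = -145.12683°
CR-06→BB-05: c = 0.257384 rad, d = 1640.25 km
BB-05→OC-80: c = 0.069376 rad, d = 442.12 km
OC-80→IC5: c = 0.252770 rad, d = 1610.85 km
Total = 1640.25 + 442.12 + 1610.85 = 3693.23 km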